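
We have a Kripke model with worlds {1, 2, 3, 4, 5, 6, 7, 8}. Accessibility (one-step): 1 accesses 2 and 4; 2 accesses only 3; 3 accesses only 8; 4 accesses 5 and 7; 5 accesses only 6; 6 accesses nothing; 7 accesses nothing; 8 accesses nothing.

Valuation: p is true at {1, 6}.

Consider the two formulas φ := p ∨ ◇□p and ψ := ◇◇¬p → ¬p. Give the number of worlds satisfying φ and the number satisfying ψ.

For p ∨ ◇□p:
1: p is T, ◇□p is F. ✓
2: p is F, ◇□p is F. ✗
3: p is F, ◇□p is T. ✓
4: p is F, ◇□p is T. ✓
5: p is F, ◇□p is T. ✓
6: p is T, ◇□p is F. ✓
7: p is F, ◇□p is F. ✗
8: p is F, ◇□p is F. ✗
— 5 worlds.
For ◇◇¬p → ¬p:
1: ◇◇¬p is T, ¬p is F. ✗
2: ◇◇¬p is T, ¬p is T. ✓
3: ◇◇¬p is F, ¬p is T. ✓
4: ◇◇¬p is F, ¬p is T. ✓
5: ◇◇¬p is F, ¬p is T. ✓
6: ◇◇¬p is F, ¬p is F. ✓
7: ◇◇¬p is F, ¬p is T. ✓
8: ◇◇¬p is F, ¬p is T. ✓
— 7 worlds.

5 and 7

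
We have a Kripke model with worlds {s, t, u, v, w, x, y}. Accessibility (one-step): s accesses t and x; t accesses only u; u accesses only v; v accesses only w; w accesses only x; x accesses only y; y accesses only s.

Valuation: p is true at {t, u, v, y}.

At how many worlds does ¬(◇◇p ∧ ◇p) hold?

s: ◇◇p ∧ ◇p is T. ✗
t: ◇◇p ∧ ◇p is T. ✗
u: ◇◇p ∧ ◇p is F. ✓
v: ◇◇p ∧ ◇p is F. ✓
w: ◇◇p ∧ ◇p is F. ✓
x: ◇◇p ∧ ◇p is F. ✓
y: ◇◇p ∧ ◇p is F. ✓
Satisfying worlds: {u, v, w, x, y}.

5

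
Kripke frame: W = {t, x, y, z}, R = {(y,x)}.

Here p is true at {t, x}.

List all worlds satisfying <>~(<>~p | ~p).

{y}

t: no successors, so <>~(<>~p | ~p) fails. ✗
x: no successors, so <>~(<>~p | ~p) fails. ✗
y: successors {x}; ~(<>~p | ~p) there: x:T. ✓
z: no successors, so <>~(<>~p | ~p) fails. ✗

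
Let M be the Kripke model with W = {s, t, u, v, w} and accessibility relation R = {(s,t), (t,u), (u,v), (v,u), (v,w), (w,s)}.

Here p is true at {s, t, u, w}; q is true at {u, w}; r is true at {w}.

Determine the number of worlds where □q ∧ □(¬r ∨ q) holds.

2

s: □q is F, □(¬r ∨ q) is T. ✗
t: □q is T, □(¬r ∨ q) is T. ✓
u: □q is F, □(¬r ∨ q) is T. ✗
v: □q is T, □(¬r ∨ q) is T. ✓
w: □q is F, □(¬r ∨ q) is T. ✗
Satisfying worlds: {t, v}.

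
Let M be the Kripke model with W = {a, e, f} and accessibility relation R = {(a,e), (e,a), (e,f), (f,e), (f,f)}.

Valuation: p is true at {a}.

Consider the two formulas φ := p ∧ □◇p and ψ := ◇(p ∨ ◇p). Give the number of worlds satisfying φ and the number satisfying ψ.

For p ∧ □◇p:
a: p is T, □◇p is T. ✓
e: p is F, □◇p is F. ✗
f: p is F, □◇p is F. ✗
— 1 world.
For ◇(p ∨ ◇p):
a: successors {e}; p ∨ ◇p there: e:T. ✓
e: successors {a, f}; p ∨ ◇p there: a:T, f:F. ✓
f: successors {e, f}; p ∨ ◇p there: e:T, f:F. ✓
— 3 worlds.

1 and 3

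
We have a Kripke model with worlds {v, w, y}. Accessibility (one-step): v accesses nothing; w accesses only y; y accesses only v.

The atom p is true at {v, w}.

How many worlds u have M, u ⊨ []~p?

2

v: no successors, so []~p holds vacuously. ✓
w: successors {y}; ~p there: y:T. ✓
y: successors {v}; ~p there: v:F. ✗
Satisfying worlds: {v, w}.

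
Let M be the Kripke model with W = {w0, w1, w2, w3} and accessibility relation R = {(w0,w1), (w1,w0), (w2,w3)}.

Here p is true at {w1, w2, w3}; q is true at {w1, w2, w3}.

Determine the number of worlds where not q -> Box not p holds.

w0: not q is T, Box not p is F. ✗
w1: not q is F, Box not p is T. ✓
w2: not q is F, Box not p is F. ✓
w3: not q is F, Box not p is T. ✓
Satisfying worlds: {w1, w2, w3}.

3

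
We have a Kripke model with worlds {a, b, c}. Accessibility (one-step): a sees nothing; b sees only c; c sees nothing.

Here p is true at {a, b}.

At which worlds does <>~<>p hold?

a: no successors, so <>~<>p fails. ✗
b: successors {c}; ~<>p there: c:T. ✓
c: no successors, so <>~<>p fails. ✗

{b}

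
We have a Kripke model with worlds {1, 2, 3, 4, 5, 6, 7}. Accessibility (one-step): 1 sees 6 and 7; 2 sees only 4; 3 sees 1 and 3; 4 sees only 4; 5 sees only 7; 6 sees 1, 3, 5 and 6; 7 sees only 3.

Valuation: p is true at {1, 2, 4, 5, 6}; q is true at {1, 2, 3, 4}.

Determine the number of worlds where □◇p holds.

4

1: successors {6, 7}; ◇p there: 6:T, 7:F. ✗
2: successors {4}; ◇p there: 4:T. ✓
3: successors {1, 3}; ◇p there: 1:T, 3:T. ✓
4: successors {4}; ◇p there: 4:T. ✓
5: successors {7}; ◇p there: 7:F. ✗
6: successors {1, 3, 5, 6}; ◇p there: 1:T, 3:T, 5:F, 6:T. ✗
7: successors {3}; ◇p there: 3:T. ✓
Satisfying worlds: {2, 3, 4, 7}.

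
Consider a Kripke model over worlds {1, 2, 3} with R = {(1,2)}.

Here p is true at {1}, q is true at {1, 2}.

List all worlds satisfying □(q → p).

{2, 3}

1: successors {2}; q → p there: 2:F. ✗
2: no successors, so □(q → p) holds vacuously. ✓
3: no successors, so □(q → p) holds vacuously. ✓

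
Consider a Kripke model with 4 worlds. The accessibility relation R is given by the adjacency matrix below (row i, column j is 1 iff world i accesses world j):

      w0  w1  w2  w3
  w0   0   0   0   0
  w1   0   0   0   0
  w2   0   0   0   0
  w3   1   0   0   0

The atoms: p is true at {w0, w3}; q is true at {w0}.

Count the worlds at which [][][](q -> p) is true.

w0: no successors, so [][][](q -> p) holds vacuously. ✓
w1: no successors, so [][][](q -> p) holds vacuously. ✓
w2: no successors, so [][][](q -> p) holds vacuously. ✓
w3: successors {w0}; [][](q -> p) there: w0:T. ✓
Satisfying worlds: {w0, w1, w2, w3}.

4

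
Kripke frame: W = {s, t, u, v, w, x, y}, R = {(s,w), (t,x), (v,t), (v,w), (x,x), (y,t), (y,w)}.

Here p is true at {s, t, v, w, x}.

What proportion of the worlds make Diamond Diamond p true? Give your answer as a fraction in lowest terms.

4/7

s: successors {w}; Diamond p there: w:F. ✗
t: successors {x}; Diamond p there: x:T. ✓
u: no successors, so Diamond Diamond p fails. ✗
v: successors {t, w}; Diamond p there: t:T, w:F. ✓
w: no successors, so Diamond Diamond p fails. ✗
x: successors {x}; Diamond p there: x:T. ✓
y: successors {t, w}; Diamond p there: t:T, w:F. ✓
That's 4 of 7 worlds, so 4/7.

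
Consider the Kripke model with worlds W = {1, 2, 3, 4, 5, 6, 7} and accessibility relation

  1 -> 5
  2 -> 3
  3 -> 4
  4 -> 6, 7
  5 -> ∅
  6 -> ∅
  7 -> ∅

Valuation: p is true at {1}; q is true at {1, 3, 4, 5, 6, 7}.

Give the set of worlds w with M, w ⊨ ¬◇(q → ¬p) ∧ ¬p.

{5, 6, 7}

1: ¬◇(q → ¬p) is F, ¬p is F. ✗
2: ¬◇(q → ¬p) is F, ¬p is T. ✗
3: ¬◇(q → ¬p) is F, ¬p is T. ✗
4: ¬◇(q → ¬p) is F, ¬p is T. ✗
5: ¬◇(q → ¬p) is T, ¬p is T. ✓
6: ¬◇(q → ¬p) is T, ¬p is T. ✓
7: ¬◇(q → ¬p) is T, ¬p is T. ✓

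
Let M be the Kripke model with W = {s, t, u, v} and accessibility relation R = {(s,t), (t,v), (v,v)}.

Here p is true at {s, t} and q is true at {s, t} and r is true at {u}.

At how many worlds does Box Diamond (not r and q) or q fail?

s: Box Diamond (not r and q) is F, q is T. ✓
t: Box Diamond (not r and q) is F, q is T. ✓
u: Box Diamond (not r and q) is T, q is F. ✓
v: Box Diamond (not r and q) is F, q is F. ✗
Satisfying worlds: {s, t, u}.
So Box Diamond (not r and q) or q fails at the other 1 world.

1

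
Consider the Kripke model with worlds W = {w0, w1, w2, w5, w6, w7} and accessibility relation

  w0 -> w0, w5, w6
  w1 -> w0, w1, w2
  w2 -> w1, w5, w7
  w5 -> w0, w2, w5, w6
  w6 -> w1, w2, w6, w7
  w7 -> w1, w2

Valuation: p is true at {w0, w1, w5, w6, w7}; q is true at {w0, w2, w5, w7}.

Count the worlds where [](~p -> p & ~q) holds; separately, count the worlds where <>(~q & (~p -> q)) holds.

For [](~p -> p & ~q):
w0: successors {w0, w5, w6}; ~p -> p & ~q there: w0:T, w5:T, w6:T. ✓
w1: successors {w0, w1, w2}; ~p -> p & ~q there: w0:T, w1:T, w2:F. ✗
w2: successors {w1, w5, w7}; ~p -> p & ~q there: w1:T, w5:T, w7:T. ✓
w5: successors {w0, w2, w5, w6}; ~p -> p & ~q there: w0:T, w2:F, w5:T, w6:T. ✗
w6: successors {w1, w2, w6, w7}; ~p -> p & ~q there: w1:T, w2:F, w6:T, w7:T. ✗
w7: successors {w1, w2}; ~p -> p & ~q there: w1:T, w2:F. ✗
— 2 worlds.
For <>(~q & (~p -> q)):
w0: successors {w0, w5, w6}; ~q & (~p -> q) there: w0:F, w5:F, w6:T. ✓
w1: successors {w0, w1, w2}; ~q & (~p -> q) there: w0:F, w1:T, w2:F. ✓
w2: successors {w1, w5, w7}; ~q & (~p -> q) there: w1:T, w5:F, w7:F. ✓
w5: successors {w0, w2, w5, w6}; ~q & (~p -> q) there: w0:F, w2:F, w5:F, w6:T. ✓
w6: successors {w1, w2, w6, w7}; ~q & (~p -> q) there: w1:T, w2:F, w6:T, w7:F. ✓
w7: successors {w1, w2}; ~q & (~p -> q) there: w1:T, w2:F. ✓
— 6 worlds.

2 and 6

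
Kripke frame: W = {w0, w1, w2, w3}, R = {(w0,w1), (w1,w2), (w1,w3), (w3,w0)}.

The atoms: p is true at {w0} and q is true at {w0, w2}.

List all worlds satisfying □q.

w0: successors {w1}; q there: w1:F. ✗
w1: successors {w2, w3}; q there: w2:T, w3:F. ✗
w2: no successors, so □q holds vacuously. ✓
w3: successors {w0}; q there: w0:T. ✓

{w2, w3}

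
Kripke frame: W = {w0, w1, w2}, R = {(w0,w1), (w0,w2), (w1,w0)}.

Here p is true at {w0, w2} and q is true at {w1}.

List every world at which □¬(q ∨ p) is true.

w0: successors {w1, w2}; ¬(q ∨ p) there: w1:F, w2:F. ✗
w1: successors {w0}; ¬(q ∨ p) there: w0:F. ✗
w2: no successors, so □¬(q ∨ p) holds vacuously. ✓

{w2}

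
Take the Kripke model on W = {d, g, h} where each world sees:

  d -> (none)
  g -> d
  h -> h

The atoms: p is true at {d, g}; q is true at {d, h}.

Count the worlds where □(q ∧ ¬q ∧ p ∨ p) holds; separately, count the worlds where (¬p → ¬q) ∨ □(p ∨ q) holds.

2 and 3

For □(q ∧ ¬q ∧ p ∨ p):
d: no successors, so □(q ∧ ¬q ∧ p ∨ p) holds vacuously. ✓
g: successors {d}; q ∧ ¬q ∧ p ∨ p there: d:T. ✓
h: successors {h}; q ∧ ¬q ∧ p ∨ p there: h:F. ✗
— 2 worlds.
For (¬p → ¬q) ∨ □(p ∨ q):
d: ¬p → ¬q is T, □(p ∨ q) is T. ✓
g: ¬p → ¬q is T, □(p ∨ q) is T. ✓
h: ¬p → ¬q is F, □(p ∨ q) is T. ✓
— 3 worlds.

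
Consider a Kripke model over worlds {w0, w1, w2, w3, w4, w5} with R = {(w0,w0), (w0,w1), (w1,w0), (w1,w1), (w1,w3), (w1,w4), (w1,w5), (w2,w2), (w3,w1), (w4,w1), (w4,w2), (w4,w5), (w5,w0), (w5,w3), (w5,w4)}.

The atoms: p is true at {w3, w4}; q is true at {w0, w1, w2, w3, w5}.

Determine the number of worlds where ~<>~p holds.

w0: <>~p is T. ✗
w1: <>~p is T. ✗
w2: <>~p is T. ✗
w3: <>~p is T. ✗
w4: <>~p is T. ✗
w5: <>~p is T. ✗
Satisfying worlds: ∅.

0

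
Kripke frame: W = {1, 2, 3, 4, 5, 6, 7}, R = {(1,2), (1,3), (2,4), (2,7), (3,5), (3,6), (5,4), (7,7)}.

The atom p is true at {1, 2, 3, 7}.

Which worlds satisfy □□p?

1: successors {2, 3}; □p there: 2:F, 3:F. ✗
2: successors {4, 7}; □p there: 4:T, 7:T. ✓
3: successors {5, 6}; □p there: 5:F, 6:T. ✗
4: no successors, so □□p holds vacuously. ✓
5: successors {4}; □p there: 4:T. ✓
6: no successors, so □□p holds vacuously. ✓
7: successors {7}; □p there: 7:T. ✓

{2, 4, 5, 6, 7}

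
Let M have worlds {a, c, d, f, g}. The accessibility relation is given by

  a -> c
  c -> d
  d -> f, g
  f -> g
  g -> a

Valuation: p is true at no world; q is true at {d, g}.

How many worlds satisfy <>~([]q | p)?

4

a: successors {c}; ~([]q | p) there: c:F. ✗
c: successors {d}; ~([]q | p) there: d:T. ✓
d: successors {f, g}; ~([]q | p) there: f:F, g:T. ✓
f: successors {g}; ~([]q | p) there: g:T. ✓
g: successors {a}; ~([]q | p) there: a:T. ✓
Satisfying worlds: {c, d, f, g}.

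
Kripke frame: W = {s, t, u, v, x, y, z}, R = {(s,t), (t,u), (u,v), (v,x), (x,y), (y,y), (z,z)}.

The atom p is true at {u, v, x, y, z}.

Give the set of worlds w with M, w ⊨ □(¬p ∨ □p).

s: successors {t}; ¬p ∨ □p there: t:T. ✓
t: successors {u}; ¬p ∨ □p there: u:T. ✓
u: successors {v}; ¬p ∨ □p there: v:T. ✓
v: successors {x}; ¬p ∨ □p there: x:T. ✓
x: successors {y}; ¬p ∨ □p there: y:T. ✓
y: successors {y}; ¬p ∨ □p there: y:T. ✓
z: successors {z}; ¬p ∨ □p there: z:T. ✓

{s, t, u, v, x, y, z}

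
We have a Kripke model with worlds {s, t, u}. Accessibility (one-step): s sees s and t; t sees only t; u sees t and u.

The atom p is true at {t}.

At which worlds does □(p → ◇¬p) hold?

∅

s: successors {s, t}; p → ◇¬p there: s:T, t:F. ✗
t: successors {t}; p → ◇¬p there: t:F. ✗
u: successors {t, u}; p → ◇¬p there: t:F, u:T. ✗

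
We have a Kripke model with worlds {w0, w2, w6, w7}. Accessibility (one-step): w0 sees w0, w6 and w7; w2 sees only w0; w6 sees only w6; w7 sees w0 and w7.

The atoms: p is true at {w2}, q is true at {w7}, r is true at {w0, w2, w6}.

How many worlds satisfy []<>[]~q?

w0: successors {w0, w6, w7}; <>[]~q there: w0:T, w6:T, w7:F. ✗
w2: successors {w0}; <>[]~q there: w0:T. ✓
w6: successors {w6}; <>[]~q there: w6:T. ✓
w7: successors {w0, w7}; <>[]~q there: w0:T, w7:F. ✗
Satisfying worlds: {w2, w6}.

2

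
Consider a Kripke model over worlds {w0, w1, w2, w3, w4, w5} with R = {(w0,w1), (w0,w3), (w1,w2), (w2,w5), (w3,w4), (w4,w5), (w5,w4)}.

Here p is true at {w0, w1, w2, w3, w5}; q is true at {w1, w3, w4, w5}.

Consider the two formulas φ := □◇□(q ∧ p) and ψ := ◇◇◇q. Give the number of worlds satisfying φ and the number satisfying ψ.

For □◇□(q ∧ p):
w0: successors {w1, w3}; ◇□(q ∧ p) there: w1:T, w3:T. ✓
w1: successors {w2}; ◇□(q ∧ p) there: w2:F. ✗
w2: successors {w5}; ◇□(q ∧ p) there: w5:T. ✓
w3: successors {w4}; ◇□(q ∧ p) there: w4:F. ✗
w4: successors {w5}; ◇□(q ∧ p) there: w5:T. ✓
w5: successors {w4}; ◇□(q ∧ p) there: w4:F. ✗
— 3 worlds.
For ◇◇◇q:
w0: successors {w1, w3}; ◇◇q there: w1:T, w3:T. ✓
w1: successors {w2}; ◇◇q there: w2:T. ✓
w2: successors {w5}; ◇◇q there: w5:T. ✓
w3: successors {w4}; ◇◇q there: w4:T. ✓
w4: successors {w5}; ◇◇q there: w5:T. ✓
w5: successors {w4}; ◇◇q there: w4:T. ✓
— 6 worlds.

3 and 6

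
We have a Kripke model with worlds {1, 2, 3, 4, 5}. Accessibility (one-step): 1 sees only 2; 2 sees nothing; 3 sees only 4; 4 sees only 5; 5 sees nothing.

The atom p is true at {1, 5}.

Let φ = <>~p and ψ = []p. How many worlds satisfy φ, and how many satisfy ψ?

For <>~p:
1: successors {2}; ~p there: 2:T. ✓
2: no successors, so <>~p fails. ✗
3: successors {4}; ~p there: 4:T. ✓
4: successors {5}; ~p there: 5:F. ✗
5: no successors, so <>~p fails. ✗
— 2 worlds.
For []p:
1: successors {2}; p there: 2:F. ✗
2: no successors, so []p holds vacuously. ✓
3: successors {4}; p there: 4:F. ✗
4: successors {5}; p there: 5:T. ✓
5: no successors, so []p holds vacuously. ✓
— 3 worlds.

2 and 3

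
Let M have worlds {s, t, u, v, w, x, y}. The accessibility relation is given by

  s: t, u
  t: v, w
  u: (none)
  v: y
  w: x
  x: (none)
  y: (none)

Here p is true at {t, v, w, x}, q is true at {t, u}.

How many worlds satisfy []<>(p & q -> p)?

s: successors {t, u}; <>(p & q -> p) there: t:T, u:F. ✗
t: successors {v, w}; <>(p & q -> p) there: v:T, w:T. ✓
u: no successors, so []<>(p & q -> p) holds vacuously. ✓
v: successors {y}; <>(p & q -> p) there: y:F. ✗
w: successors {x}; <>(p & q -> p) there: x:F. ✗
x: no successors, so []<>(p & q -> p) holds vacuously. ✓
y: no successors, so []<>(p & q -> p) holds vacuously. ✓
Satisfying worlds: {t, u, x, y}.

4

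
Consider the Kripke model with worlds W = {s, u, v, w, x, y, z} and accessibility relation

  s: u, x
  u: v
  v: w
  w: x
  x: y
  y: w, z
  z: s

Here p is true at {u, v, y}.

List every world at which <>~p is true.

{s, v, w, y, z}

s: successors {u, x}; ~p there: u:F, x:T. ✓
u: successors {v}; ~p there: v:F. ✗
v: successors {w}; ~p there: w:T. ✓
w: successors {x}; ~p there: x:T. ✓
x: successors {y}; ~p there: y:F. ✗
y: successors {w, z}; ~p there: w:T, z:T. ✓
z: successors {s}; ~p there: s:T. ✓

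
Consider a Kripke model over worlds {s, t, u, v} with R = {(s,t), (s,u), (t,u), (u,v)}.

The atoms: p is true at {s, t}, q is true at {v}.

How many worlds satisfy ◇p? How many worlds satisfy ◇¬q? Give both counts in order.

For ◇p:
s: successors {t, u}; p there: t:T, u:F. ✓
t: successors {u}; p there: u:F. ✗
u: successors {v}; p there: v:F. ✗
v: no successors, so ◇p fails. ✗
— 1 world.
For ◇¬q:
s: successors {t, u}; ¬q there: t:T, u:T. ✓
t: successors {u}; ¬q there: u:T. ✓
u: successors {v}; ¬q there: v:F. ✗
v: no successors, so ◇¬q fails. ✗
— 2 worlds.

1 and 2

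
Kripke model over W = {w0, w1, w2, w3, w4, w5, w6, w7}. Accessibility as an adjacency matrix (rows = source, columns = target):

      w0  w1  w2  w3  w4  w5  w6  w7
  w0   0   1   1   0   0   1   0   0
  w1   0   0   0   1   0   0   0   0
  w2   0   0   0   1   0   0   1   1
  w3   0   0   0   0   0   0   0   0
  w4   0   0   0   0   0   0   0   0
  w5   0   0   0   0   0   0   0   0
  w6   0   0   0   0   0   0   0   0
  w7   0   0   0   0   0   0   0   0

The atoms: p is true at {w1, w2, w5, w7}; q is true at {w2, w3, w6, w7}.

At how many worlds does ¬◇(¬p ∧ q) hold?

w0: ◇(¬p ∧ q) is F. ✓
w1: ◇(¬p ∧ q) is T. ✗
w2: ◇(¬p ∧ q) is T. ✗
w3: ◇(¬p ∧ q) is F. ✓
w4: ◇(¬p ∧ q) is F. ✓
w5: ◇(¬p ∧ q) is F. ✓
w6: ◇(¬p ∧ q) is F. ✓
w7: ◇(¬p ∧ q) is F. ✓
Satisfying worlds: {w0, w3, w4, w5, w6, w7}.

6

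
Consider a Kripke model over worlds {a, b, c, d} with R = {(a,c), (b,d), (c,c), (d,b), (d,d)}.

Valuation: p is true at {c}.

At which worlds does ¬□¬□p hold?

a: □¬□p is F. ✓
b: □¬□p is T. ✗
c: □¬□p is F. ✓
d: □¬□p is T. ✗

{a, c}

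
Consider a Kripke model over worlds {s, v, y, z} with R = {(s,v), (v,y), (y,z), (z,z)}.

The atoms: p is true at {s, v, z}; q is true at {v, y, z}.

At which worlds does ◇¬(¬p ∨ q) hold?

∅

s: successors {v}; ¬(¬p ∨ q) there: v:F. ✗
v: successors {y}; ¬(¬p ∨ q) there: y:F. ✗
y: successors {z}; ¬(¬p ∨ q) there: z:F. ✗
z: successors {z}; ¬(¬p ∨ q) there: z:F. ✗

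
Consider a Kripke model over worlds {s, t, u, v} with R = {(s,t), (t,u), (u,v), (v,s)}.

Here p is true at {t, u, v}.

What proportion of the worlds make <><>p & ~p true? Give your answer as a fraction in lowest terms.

s: <><>p is T, ~p is T. ✓
t: <><>p is T, ~p is F. ✗
u: <><>p is F, ~p is F. ✗
v: <><>p is T, ~p is F. ✗
That's 1 of 4 worlds, so 1/4.

1/4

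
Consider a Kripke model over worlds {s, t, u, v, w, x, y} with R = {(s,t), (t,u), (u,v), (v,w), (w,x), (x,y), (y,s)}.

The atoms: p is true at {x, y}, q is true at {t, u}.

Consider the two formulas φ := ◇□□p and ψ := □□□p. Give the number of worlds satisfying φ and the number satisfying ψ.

2 and 2

For ◇□□p:
s: successors {t}; □□p there: t:F. ✗
t: successors {u}; □□p there: u:F. ✗
u: successors {v}; □□p there: v:T. ✓
v: successors {w}; □□p there: w:T. ✓
w: successors {x}; □□p there: x:F. ✗
x: successors {y}; □□p there: y:F. ✗
y: successors {s}; □□p there: s:F. ✗
— 2 worlds.
For □□□p:
s: successors {t}; □□p there: t:F. ✗
t: successors {u}; □□p there: u:F. ✗
u: successors {v}; □□p there: v:T. ✓
v: successors {w}; □□p there: w:T. ✓
w: successors {x}; □□p there: x:F. ✗
x: successors {y}; □□p there: y:F. ✗
y: successors {s}; □□p there: s:F. ✗
— 2 worlds.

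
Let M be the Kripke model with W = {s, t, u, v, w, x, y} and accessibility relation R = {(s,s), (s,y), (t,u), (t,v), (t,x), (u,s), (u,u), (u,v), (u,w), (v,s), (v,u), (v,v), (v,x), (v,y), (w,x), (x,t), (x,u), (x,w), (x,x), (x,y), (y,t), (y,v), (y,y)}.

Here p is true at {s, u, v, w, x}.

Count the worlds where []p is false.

s: successors {s, y}; p there: s:T, y:F. ✗
t: successors {u, v, x}; p there: u:T, v:T, x:T. ✓
u: successors {s, u, v, w}; p there: s:T, u:T, v:T, w:T. ✓
v: successors {s, u, v, x, y}; p there: s:T, u:T, v:T, x:T, y:F. ✗
w: successors {x}; p there: x:T. ✓
x: successors {t, u, w, x, y}; p there: t:F, u:T, w:T, x:T, y:F. ✗
y: successors {t, v, y}; p there: t:F, v:T, y:F. ✗
Satisfying worlds: {t, u, w}.
So []p fails at the other 4 worlds.

4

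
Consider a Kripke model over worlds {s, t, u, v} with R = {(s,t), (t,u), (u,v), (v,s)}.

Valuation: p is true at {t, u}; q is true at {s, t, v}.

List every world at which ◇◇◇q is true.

s: successors {t}; ◇◇q there: t:T. ✓
t: successors {u}; ◇◇q there: u:T. ✓
u: successors {v}; ◇◇q there: v:T. ✓
v: successors {s}; ◇◇q there: s:F. ✗

{s, t, u}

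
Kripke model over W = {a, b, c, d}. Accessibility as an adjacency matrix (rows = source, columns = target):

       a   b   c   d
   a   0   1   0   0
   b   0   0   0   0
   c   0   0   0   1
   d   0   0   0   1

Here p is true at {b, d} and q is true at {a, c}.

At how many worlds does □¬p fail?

3

a: successors {b}; ¬p there: b:F. ✗
b: no successors, so □¬p holds vacuously. ✓
c: successors {d}; ¬p there: d:F. ✗
d: successors {d}; ¬p there: d:F. ✗
Satisfying worlds: {b}.
So □¬p fails at the other 3 worlds.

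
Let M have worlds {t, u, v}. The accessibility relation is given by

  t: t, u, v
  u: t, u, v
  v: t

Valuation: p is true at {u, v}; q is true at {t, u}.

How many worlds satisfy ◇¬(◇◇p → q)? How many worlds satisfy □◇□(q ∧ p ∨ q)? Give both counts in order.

2 and 1

For ◇¬(◇◇p → q):
t: successors {t, u, v}; ¬(◇◇p → q) there: t:F, u:F, v:T. ✓
u: successors {t, u, v}; ¬(◇◇p → q) there: t:F, u:F, v:T. ✓
v: successors {t}; ¬(◇◇p → q) there: t:F. ✗
— 2 worlds.
For □◇□(q ∧ p ∨ q):
t: successors {t, u, v}; ◇□(q ∧ p ∨ q) there: t:T, u:T, v:F. ✗
u: successors {t, u, v}; ◇□(q ∧ p ∨ q) there: t:T, u:T, v:F. ✗
v: successors {t}; ◇□(q ∧ p ∨ q) there: t:T. ✓
— 1 world.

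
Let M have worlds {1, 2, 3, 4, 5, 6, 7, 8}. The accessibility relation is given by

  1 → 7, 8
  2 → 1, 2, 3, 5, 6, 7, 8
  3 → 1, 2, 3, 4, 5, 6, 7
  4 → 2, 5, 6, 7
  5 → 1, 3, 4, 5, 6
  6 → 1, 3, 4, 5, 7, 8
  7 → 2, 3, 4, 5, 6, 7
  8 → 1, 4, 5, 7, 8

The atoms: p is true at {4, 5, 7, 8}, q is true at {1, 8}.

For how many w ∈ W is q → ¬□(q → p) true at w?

1: q is T, ¬□(q → p) is F. ✗
2: q is F, ¬□(q → p) is T. ✓
3: q is F, ¬□(q → p) is T. ✓
4: q is F, ¬□(q → p) is F. ✓
5: q is F, ¬□(q → p) is T. ✓
6: q is F, ¬□(q → p) is T. ✓
7: q is F, ¬□(q → p) is F. ✓
8: q is T, ¬□(q → p) is T. ✓
Satisfying worlds: {2, 3, 4, 5, 6, 7, 8}.

7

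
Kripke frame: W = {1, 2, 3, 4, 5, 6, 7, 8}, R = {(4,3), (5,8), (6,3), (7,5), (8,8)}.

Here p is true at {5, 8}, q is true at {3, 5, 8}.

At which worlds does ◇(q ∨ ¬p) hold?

{4, 5, 6, 7, 8}

1: no successors, so ◇(q ∨ ¬p) fails. ✗
2: no successors, so ◇(q ∨ ¬p) fails. ✗
3: no successors, so ◇(q ∨ ¬p) fails. ✗
4: successors {3}; q ∨ ¬p there: 3:T. ✓
5: successors {8}; q ∨ ¬p there: 8:T. ✓
6: successors {3}; q ∨ ¬p there: 3:T. ✓
7: successors {5}; q ∨ ¬p there: 5:T. ✓
8: successors {8}; q ∨ ¬p there: 8:T. ✓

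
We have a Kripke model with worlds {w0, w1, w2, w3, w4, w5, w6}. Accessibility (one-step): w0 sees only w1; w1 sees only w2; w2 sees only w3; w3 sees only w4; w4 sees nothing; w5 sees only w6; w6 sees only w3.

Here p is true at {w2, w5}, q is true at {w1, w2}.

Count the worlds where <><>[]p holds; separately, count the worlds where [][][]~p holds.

For <><>[]p:
w0: successors {w1}; <>[]p there: w1:F. ✗
w1: successors {w2}; <>[]p there: w2:F. ✗
w2: successors {w3}; <>[]p there: w3:T. ✓
w3: successors {w4}; <>[]p there: w4:F. ✗
w4: no successors, so <><>[]p fails. ✗
w5: successors {w6}; <>[]p there: w6:F. ✗
w6: successors {w3}; <>[]p there: w3:T. ✓
— 2 worlds.
For [][][]~p:
w0: successors {w1}; [][]~p there: w1:T. ✓
w1: successors {w2}; [][]~p there: w2:T. ✓
w2: successors {w3}; [][]~p there: w3:T. ✓
w3: successors {w4}; [][]~p there: w4:T. ✓
w4: no successors, so [][][]~p holds vacuously. ✓
w5: successors {w6}; [][]~p there: w6:T. ✓
w6: successors {w3}; [][]~p there: w3:T. ✓
— 7 worlds.

2 and 7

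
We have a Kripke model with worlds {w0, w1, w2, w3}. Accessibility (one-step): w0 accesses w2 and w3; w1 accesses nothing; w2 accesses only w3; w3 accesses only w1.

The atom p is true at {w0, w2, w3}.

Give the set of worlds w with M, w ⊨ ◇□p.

w0: successors {w2, w3}; □p there: w2:T, w3:F. ✓
w1: no successors, so ◇□p fails. ✗
w2: successors {w3}; □p there: w3:F. ✗
w3: successors {w1}; □p there: w1:T. ✓

{w0, w3}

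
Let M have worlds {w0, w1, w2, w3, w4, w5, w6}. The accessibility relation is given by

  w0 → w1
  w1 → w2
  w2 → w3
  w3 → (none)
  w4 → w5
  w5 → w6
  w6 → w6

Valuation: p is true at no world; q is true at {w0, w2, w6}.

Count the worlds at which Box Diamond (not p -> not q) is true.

2

w0: successors {w1}; Diamond (not p -> not q) there: w1:F. ✗
w1: successors {w2}; Diamond (not p -> not q) there: w2:T. ✓
w2: successors {w3}; Diamond (not p -> not q) there: w3:F. ✗
w3: no successors, so Box Diamond (not p -> not q) holds vacuously. ✓
w4: successors {w5}; Diamond (not p -> not q) there: w5:F. ✗
w5: successors {w6}; Diamond (not p -> not q) there: w6:F. ✗
w6: successors {w6}; Diamond (not p -> not q) there: w6:F. ✗
Satisfying worlds: {w1, w3}.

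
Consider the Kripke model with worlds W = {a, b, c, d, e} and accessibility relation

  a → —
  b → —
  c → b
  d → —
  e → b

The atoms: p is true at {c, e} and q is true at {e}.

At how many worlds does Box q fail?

2

a: no successors, so Box q holds vacuously. ✓
b: no successors, so Box q holds vacuously. ✓
c: successors {b}; q there: b:F. ✗
d: no successors, so Box q holds vacuously. ✓
e: successors {b}; q there: b:F. ✗
Satisfying worlds: {a, b, d}.
So Box q fails at the other 2 worlds.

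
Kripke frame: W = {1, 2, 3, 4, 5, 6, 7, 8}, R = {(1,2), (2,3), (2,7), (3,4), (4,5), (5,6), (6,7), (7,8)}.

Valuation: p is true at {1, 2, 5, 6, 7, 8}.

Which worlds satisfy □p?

{1, 4, 5, 6, 7, 8}

1: successors {2}; p there: 2:T. ✓
2: successors {3, 7}; p there: 3:F, 7:T. ✗
3: successors {4}; p there: 4:F. ✗
4: successors {5}; p there: 5:T. ✓
5: successors {6}; p there: 6:T. ✓
6: successors {7}; p there: 7:T. ✓
7: successors {8}; p there: 8:T. ✓
8: no successors, so □p holds vacuously. ✓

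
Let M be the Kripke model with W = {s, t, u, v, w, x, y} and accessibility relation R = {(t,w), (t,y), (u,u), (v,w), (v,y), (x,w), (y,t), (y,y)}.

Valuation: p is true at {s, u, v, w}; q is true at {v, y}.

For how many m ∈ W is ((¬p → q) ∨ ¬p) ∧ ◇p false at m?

s: (¬p → q) ∨ ¬p is T, ◇p is F. ✗
t: (¬p → q) ∨ ¬p is T, ◇p is T. ✓
u: (¬p → q) ∨ ¬p is T, ◇p is T. ✓
v: (¬p → q) ∨ ¬p is T, ◇p is T. ✓
w: (¬p → q) ∨ ¬p is T, ◇p is F. ✗
x: (¬p → q) ∨ ¬p is T, ◇p is T. ✓
y: (¬p → q) ∨ ¬p is T, ◇p is F. ✗
Satisfying worlds: {t, u, v, x}.
So ((¬p → q) ∨ ¬p) ∧ ◇p fails at the other 3 worlds.

3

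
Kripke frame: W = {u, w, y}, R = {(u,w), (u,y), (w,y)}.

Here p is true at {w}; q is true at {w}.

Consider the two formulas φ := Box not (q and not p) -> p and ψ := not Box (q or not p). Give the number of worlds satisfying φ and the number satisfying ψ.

For Box not (q and not p) -> p:
u: Box not (q and not p) is T, p is F. ✗
w: Box not (q and not p) is T, p is T. ✓
y: Box not (q and not p) is T, p is F. ✗
— 1 world.
For not Box (q or not p):
u: Box (q or not p) is T. ✗
w: Box (q or not p) is T. ✗
y: Box (q or not p) is T. ✗
— 0 worlds.

1 and 0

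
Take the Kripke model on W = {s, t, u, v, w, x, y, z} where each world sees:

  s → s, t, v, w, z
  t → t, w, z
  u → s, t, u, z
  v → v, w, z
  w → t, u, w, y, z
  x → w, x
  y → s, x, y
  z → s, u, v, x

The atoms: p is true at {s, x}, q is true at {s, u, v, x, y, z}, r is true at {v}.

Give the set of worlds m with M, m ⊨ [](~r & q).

{y}

s: successors {s, t, v, w, z}; ~r & q there: s:T, t:F, v:F, w:F, z:T. ✗
t: successors {t, w, z}; ~r & q there: t:F, w:F, z:T. ✗
u: successors {s, t, u, z}; ~r & q there: s:T, t:F, u:T, z:T. ✗
v: successors {v, w, z}; ~r & q there: v:F, w:F, z:T. ✗
w: successors {t, u, w, y, z}; ~r & q there: t:F, u:T, w:F, y:T, z:T. ✗
x: successors {w, x}; ~r & q there: w:F, x:T. ✗
y: successors {s, x, y}; ~r & q there: s:T, x:T, y:T. ✓
z: successors {s, u, v, x}; ~r & q there: s:T, u:T, v:F, x:T. ✗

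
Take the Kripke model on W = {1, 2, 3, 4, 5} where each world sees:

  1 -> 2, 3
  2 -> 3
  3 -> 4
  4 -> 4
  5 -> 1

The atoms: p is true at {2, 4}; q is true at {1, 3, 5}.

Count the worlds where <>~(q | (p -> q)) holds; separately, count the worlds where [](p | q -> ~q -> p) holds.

For <>~(q | (p -> q)):
1: successors {2, 3}; ~(q | (p -> q)) there: 2:T, 3:F. ✓
2: successors {3}; ~(q | (p -> q)) there: 3:F. ✗
3: successors {4}; ~(q | (p -> q)) there: 4:T. ✓
4: successors {4}; ~(q | (p -> q)) there: 4:T. ✓
5: successors {1}; ~(q | (p -> q)) there: 1:F. ✗
— 3 worlds.
For [](p | q -> ~q -> p):
1: successors {2, 3}; p | q -> ~q -> p there: 2:T, 3:T. ✓
2: successors {3}; p | q -> ~q -> p there: 3:T. ✓
3: successors {4}; p | q -> ~q -> p there: 4:T. ✓
4: successors {4}; p | q -> ~q -> p there: 4:T. ✓
5: successors {1}; p | q -> ~q -> p there: 1:T. ✓
— 5 worlds.

3 and 5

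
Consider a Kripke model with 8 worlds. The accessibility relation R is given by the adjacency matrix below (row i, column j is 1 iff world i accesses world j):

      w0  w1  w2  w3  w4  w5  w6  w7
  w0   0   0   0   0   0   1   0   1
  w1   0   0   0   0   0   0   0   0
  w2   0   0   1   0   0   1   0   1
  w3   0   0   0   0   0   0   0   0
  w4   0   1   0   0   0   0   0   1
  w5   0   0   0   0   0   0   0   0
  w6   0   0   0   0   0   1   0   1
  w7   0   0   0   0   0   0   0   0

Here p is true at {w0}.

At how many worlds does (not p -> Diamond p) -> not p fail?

w0: not p -> Diamond p is T, not p is F. ✗
w1: not p -> Diamond p is F, not p is T. ✓
w2: not p -> Diamond p is F, not p is T. ✓
w3: not p -> Diamond p is F, not p is T. ✓
w4: not p -> Diamond p is F, not p is T. ✓
w5: not p -> Diamond p is F, not p is T. ✓
w6: not p -> Diamond p is F, not p is T. ✓
w7: not p -> Diamond p is F, not p is T. ✓
Satisfying worlds: {w1, w2, w3, w4, w5, w6, w7}.
So (not p -> Diamond p) -> not p fails at the other 1 world.

1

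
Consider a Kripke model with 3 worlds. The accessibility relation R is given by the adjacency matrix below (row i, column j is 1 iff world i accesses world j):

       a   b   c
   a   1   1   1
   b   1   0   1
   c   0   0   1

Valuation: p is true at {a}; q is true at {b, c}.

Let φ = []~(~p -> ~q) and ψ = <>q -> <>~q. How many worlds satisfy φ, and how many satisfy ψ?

1 and 2

For []~(~p -> ~q):
a: successors {a, b, c}; ~(~p -> ~q) there: a:F, b:T, c:T. ✗
b: successors {a, c}; ~(~p -> ~q) there: a:F, c:T. ✗
c: successors {c}; ~(~p -> ~q) there: c:T. ✓
— 1 world.
For <>q -> <>~q:
a: <>q is T, <>~q is T. ✓
b: <>q is T, <>~q is T. ✓
c: <>q is T, <>~q is F. ✗
— 2 worlds.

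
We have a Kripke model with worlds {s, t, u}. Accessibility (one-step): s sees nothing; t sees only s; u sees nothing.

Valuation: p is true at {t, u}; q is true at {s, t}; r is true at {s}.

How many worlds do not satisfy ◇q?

2

s: no successors, so ◇q fails. ✗
t: successors {s}; q there: s:T. ✓
u: no successors, so ◇q fails. ✗
Satisfying worlds: {t}.
So ◇q fails at the other 2 worlds.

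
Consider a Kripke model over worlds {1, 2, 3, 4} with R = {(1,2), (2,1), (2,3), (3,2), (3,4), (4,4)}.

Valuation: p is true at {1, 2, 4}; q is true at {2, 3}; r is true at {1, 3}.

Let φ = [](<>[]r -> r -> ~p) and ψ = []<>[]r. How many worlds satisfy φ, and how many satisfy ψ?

3 and 1

For [](<>[]r -> r -> ~p):
1: successors {2}; <>[]r -> r -> ~p there: 2:T. ✓
2: successors {1, 3}; <>[]r -> r -> ~p there: 1:F, 3:T. ✗
3: successors {2, 4}; <>[]r -> r -> ~p there: 2:T, 4:T. ✓
4: successors {4}; <>[]r -> r -> ~p there: 4:T. ✓
— 3 worlds.
For []<>[]r:
1: successors {2}; <>[]r there: 2:F. ✗
2: successors {1, 3}; <>[]r there: 1:T, 3:T. ✓
3: successors {2, 4}; <>[]r there: 2:F, 4:F. ✗
4: successors {4}; <>[]r there: 4:F. ✗
— 1 world.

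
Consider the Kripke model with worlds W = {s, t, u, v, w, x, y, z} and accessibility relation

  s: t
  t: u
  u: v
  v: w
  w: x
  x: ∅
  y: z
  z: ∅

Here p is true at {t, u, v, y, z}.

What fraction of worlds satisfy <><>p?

1/4

s: successors {t}; <>p there: t:T. ✓
t: successors {u}; <>p there: u:T. ✓
u: successors {v}; <>p there: v:F. ✗
v: successors {w}; <>p there: w:F. ✗
w: successors {x}; <>p there: x:F. ✗
x: no successors, so <><>p fails. ✗
y: successors {z}; <>p there: z:F. ✗
z: no successors, so <><>p fails. ✗
That's 2 of 8 worlds, so 2/8 = 1/4.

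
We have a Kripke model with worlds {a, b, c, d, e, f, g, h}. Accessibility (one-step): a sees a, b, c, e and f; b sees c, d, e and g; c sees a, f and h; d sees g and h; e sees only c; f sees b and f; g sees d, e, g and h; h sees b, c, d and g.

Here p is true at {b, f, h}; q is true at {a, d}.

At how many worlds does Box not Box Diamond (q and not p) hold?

4

a: successors {a, b, c, e, f}; not Box Diamond (q and not p) there: a:T, b:T, c:T, e:F, f:T. ✗
b: successors {c, d, e, g}; not Box Diamond (q and not p) there: c:T, d:F, e:F, g:T. ✗
c: successors {a, f, h}; not Box Diamond (q and not p) there: a:T, f:T, h:T. ✓
d: successors {g, h}; not Box Diamond (q and not p) there: g:T, h:T. ✓
e: successors {c}; not Box Diamond (q and not p) there: c:T. ✓
f: successors {b, f}; not Box Diamond (q and not p) there: b:T, f:T. ✓
g: successors {d, e, g, h}; not Box Diamond (q and not p) there: d:F, e:F, g:T, h:T. ✗
h: successors {b, c, d, g}; not Box Diamond (q and not p) there: b:T, c:T, d:F, g:T. ✗
Satisfying worlds: {c, d, e, f}.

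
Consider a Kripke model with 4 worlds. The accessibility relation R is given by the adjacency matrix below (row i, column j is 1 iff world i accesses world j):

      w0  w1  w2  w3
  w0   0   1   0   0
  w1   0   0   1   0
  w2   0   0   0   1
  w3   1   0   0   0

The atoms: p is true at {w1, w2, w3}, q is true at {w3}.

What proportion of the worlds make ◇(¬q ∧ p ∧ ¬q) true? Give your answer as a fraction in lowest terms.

1/2

w0: successors {w1}; ¬q ∧ p ∧ ¬q there: w1:T. ✓
w1: successors {w2}; ¬q ∧ p ∧ ¬q there: w2:T. ✓
w2: successors {w3}; ¬q ∧ p ∧ ¬q there: w3:F. ✗
w3: successors {w0}; ¬q ∧ p ∧ ¬q there: w0:F. ✗
That's 2 of 4 worlds, so 2/4 = 1/2.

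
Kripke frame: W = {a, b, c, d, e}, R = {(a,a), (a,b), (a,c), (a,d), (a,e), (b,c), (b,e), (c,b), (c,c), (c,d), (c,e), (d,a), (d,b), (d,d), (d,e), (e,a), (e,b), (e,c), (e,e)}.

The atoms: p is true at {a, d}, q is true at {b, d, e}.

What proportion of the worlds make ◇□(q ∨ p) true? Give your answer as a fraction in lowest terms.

3/5

a: successors {a, b, c, d, e}; □(q ∨ p) there: a:F, b:F, c:F, d:T, e:F. ✓
b: successors {c, e}; □(q ∨ p) there: c:F, e:F. ✗
c: successors {b, c, d, e}; □(q ∨ p) there: b:F, c:F, d:T, e:F. ✓
d: successors {a, b, d, e}; □(q ∨ p) there: a:F, b:F, d:T, e:F. ✓
e: successors {a, b, c, e}; □(q ∨ p) there: a:F, b:F, c:F, e:F. ✗
That's 3 of 5 worlds, so 3/5.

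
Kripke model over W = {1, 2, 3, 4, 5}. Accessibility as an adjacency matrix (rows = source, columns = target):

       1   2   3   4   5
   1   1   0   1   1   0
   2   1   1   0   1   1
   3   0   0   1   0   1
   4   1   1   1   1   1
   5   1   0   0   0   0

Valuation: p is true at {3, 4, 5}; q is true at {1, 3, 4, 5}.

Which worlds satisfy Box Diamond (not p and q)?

1: successors {1, 3, 4}; Diamond (not p and q) there: 1:T, 3:F, 4:T. ✗
2: successors {1, 2, 4, 5}; Diamond (not p and q) there: 1:T, 2:T, 4:T, 5:T. ✓
3: successors {3, 5}; Diamond (not p and q) there: 3:F, 5:T. ✗
4: successors {1, 2, 3, 4, 5}; Diamond (not p and q) there: 1:T, 2:T, 3:F, 4:T, 5:T. ✗
5: successors {1}; Diamond (not p and q) there: 1:T. ✓

{2, 5}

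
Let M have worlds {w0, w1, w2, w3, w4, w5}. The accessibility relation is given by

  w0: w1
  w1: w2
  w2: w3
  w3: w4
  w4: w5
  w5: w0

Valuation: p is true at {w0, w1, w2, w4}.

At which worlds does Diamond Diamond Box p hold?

w0: successors {w1}; Diamond Box p there: w1:F. ✗
w1: successors {w2}; Diamond Box p there: w2:T. ✓
w2: successors {w3}; Diamond Box p there: w3:F. ✗
w3: successors {w4}; Diamond Box p there: w4:T. ✓
w4: successors {w5}; Diamond Box p there: w5:T. ✓
w5: successors {w0}; Diamond Box p there: w0:T. ✓

{w1, w3, w4, w5}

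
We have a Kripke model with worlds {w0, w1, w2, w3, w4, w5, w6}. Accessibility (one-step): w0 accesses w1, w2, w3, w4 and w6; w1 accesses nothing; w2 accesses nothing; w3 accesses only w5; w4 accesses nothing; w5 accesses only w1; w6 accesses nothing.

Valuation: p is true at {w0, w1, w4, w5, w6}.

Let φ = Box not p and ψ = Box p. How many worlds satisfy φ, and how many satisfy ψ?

4 and 6

For Box not p:
w0: successors {w1, w2, w3, w4, w6}; not p there: w1:F, w2:T, w3:T, w4:F, w6:F. ✗
w1: no successors, so Box not p holds vacuously. ✓
w2: no successors, so Box not p holds vacuously. ✓
w3: successors {w5}; not p there: w5:F. ✗
w4: no successors, so Box not p holds vacuously. ✓
w5: successors {w1}; not p there: w1:F. ✗
w6: no successors, so Box not p holds vacuously. ✓
— 4 worlds.
For Box p:
w0: successors {w1, w2, w3, w4, w6}; p there: w1:T, w2:F, w3:F, w4:T, w6:T. ✗
w1: no successors, so Box p holds vacuously. ✓
w2: no successors, so Box p holds vacuously. ✓
w3: successors {w5}; p there: w5:T. ✓
w4: no successors, so Box p holds vacuously. ✓
w5: successors {w1}; p there: w1:T. ✓
w6: no successors, so Box p holds vacuously. ✓
— 6 worlds.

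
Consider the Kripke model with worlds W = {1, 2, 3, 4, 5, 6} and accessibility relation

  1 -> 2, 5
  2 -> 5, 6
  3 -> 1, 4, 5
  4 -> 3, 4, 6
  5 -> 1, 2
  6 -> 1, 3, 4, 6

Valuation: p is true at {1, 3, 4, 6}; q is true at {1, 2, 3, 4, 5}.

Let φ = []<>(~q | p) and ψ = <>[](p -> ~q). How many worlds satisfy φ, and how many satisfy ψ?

3 and 4

For []<>(~q | p):
1: successors {2, 5}; <>(~q | p) there: 2:T, 5:T. ✓
2: successors {5, 6}; <>(~q | p) there: 5:T, 6:T. ✓
3: successors {1, 4, 5}; <>(~q | p) there: 1:F, 4:T, 5:T. ✗
4: successors {3, 4, 6}; <>(~q | p) there: 3:T, 4:T, 6:T. ✓
5: successors {1, 2}; <>(~q | p) there: 1:F, 2:T. ✗
6: successors {1, 3, 4, 6}; <>(~q | p) there: 1:F, 3:T, 4:T, 6:T. ✗
— 3 worlds.
For <>[](p -> ~q):
1: successors {2, 5}; [](p -> ~q) there: 2:T, 5:F. ✓
2: successors {5, 6}; [](p -> ~q) there: 5:F, 6:F. ✗
3: successors {1, 4, 5}; [](p -> ~q) there: 1:T, 4:F, 5:F. ✓
4: successors {3, 4, 6}; [](p -> ~q) there: 3:F, 4:F, 6:F. ✗
5: successors {1, 2}; [](p -> ~q) there: 1:T, 2:T. ✓
6: successors {1, 3, 4, 6}; [](p -> ~q) there: 1:T, 3:F, 4:F, 6:F. ✓
— 4 worlds.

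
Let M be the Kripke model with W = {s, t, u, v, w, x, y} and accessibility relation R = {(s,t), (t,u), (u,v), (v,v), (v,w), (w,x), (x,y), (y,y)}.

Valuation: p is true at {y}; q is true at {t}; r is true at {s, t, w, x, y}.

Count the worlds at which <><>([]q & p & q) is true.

s: successors {t}; <>([]q & p & q) there: t:F. ✗
t: successors {u}; <>([]q & p & q) there: u:F. ✗
u: successors {v}; <>([]q & p & q) there: v:F. ✗
v: successors {v, w}; <>([]q & p & q) there: v:F, w:F. ✗
w: successors {x}; <>([]q & p & q) there: x:F. ✗
x: successors {y}; <>([]q & p & q) there: y:F. ✗
y: successors {y}; <>([]q & p & q) there: y:F. ✗
Satisfying worlds: ∅.

0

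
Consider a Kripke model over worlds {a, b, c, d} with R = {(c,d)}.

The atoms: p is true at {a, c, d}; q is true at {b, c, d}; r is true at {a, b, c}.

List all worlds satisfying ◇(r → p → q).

{c}

a: no successors, so ◇(r → p → q) fails. ✗
b: no successors, so ◇(r → p → q) fails. ✗
c: successors {d}; r → p → q there: d:T. ✓
d: no successors, so ◇(r → p → q) fails. ✗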